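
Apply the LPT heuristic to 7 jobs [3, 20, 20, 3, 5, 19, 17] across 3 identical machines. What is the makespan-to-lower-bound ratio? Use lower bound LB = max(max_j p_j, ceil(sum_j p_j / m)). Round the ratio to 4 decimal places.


LPT order: [20, 20, 19, 17, 5, 3, 3]
Machine loads after assignment: [25, 26, 36]
LPT makespan = 36
Lower bound = max(max_job, ceil(total/3)) = max(20, 29) = 29
Ratio = 36 / 29 = 1.2414

1.2414


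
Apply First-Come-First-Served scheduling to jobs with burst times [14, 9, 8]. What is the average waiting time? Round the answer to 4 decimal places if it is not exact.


FCFS order (as given): [14, 9, 8]
Waiting times:
  Job 1: wait = 0
  Job 2: wait = 14
  Job 3: wait = 23
Sum of waiting times = 37
Average waiting time = 37/3 = 12.3333

12.3333


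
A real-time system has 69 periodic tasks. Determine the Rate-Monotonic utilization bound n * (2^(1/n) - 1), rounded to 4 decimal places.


Compute 2^(1/69) = 1.0100962378
Subtract 1: 1.0100962378 - 1 = 0.0100962378
Multiply by n: 69 * 0.0100962378 = 0.6966404082
Round to 4 dp: 0.6966

0.6966


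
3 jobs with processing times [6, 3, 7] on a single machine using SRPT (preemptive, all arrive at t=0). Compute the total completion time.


Since all jobs arrive at t=0, SRPT equals SPT ordering.
SPT order: [3, 6, 7]
Completion times:
  Job 1: p=3, C=3
  Job 2: p=6, C=9
  Job 3: p=7, C=16
Total completion time = 3 + 9 + 16 = 28

28


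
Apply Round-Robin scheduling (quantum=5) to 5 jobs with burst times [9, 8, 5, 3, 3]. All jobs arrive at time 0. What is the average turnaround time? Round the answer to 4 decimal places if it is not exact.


Time quantum = 5
Execution trace:
  J1 runs 5 units, time = 5
  J2 runs 5 units, time = 10
  J3 runs 5 units, time = 15
  J4 runs 3 units, time = 18
  J5 runs 3 units, time = 21
  J1 runs 4 units, time = 25
  J2 runs 3 units, time = 28
Finish times: [25, 28, 15, 18, 21]
Average turnaround = 107/5 = 21.4

21.4


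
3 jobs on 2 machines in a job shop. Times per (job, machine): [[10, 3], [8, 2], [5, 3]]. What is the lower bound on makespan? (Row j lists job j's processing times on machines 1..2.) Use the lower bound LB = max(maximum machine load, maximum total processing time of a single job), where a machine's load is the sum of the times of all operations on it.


Machine loads:
  Machine 1: 10 + 8 + 5 = 23
  Machine 2: 3 + 2 + 3 = 8
Max machine load = 23
Job totals:
  Job 1: 13
  Job 2: 10
  Job 3: 8
Max job total = 13
Lower bound = max(23, 13) = 23

23


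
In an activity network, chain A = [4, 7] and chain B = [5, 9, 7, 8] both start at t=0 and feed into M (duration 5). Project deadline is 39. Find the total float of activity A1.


Forward pass: ES(A1) = sum of predecessors on chain A = 0
EF = ES + duration = 0 + 4 = 4
Backward pass: LF(M) = deadline = 39; LS(M) = 39 - 5 = 34
LF(A1) = LS(M) - sum(successors on chain A) = 34 - 7 = 27
LS = LF - duration = 27 - 4 = 23
Total float = LS - ES = 23 - 0 = 23

23


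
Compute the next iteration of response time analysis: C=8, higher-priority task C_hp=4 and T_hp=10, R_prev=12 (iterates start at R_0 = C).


R_next = C + ceil(R_prev / T_hp) * C_hp
ceil(12 / 10) = ceil(1.2) = 2
Interference = 2 * 4 = 8
R_next = 8 + 8 = 16

16


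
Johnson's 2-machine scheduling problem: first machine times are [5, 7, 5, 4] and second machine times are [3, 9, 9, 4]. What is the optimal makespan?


Apply Johnson's rule:
  Group 1 (a <= b): [(4, 4, 4), (3, 5, 9), (2, 7, 9)]
  Group 2 (a > b): [(1, 5, 3)]
Optimal job order: [4, 3, 2, 1]
Schedule:
  Job 4: M1 done at 4, M2 done at 8
  Job 3: M1 done at 9, M2 done at 18
  Job 2: M1 done at 16, M2 done at 27
  Job 1: M1 done at 21, M2 done at 30
Makespan = 30

30


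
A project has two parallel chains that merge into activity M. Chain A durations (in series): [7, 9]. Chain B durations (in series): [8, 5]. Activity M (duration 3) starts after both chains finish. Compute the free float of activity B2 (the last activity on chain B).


ES(B2) = sum of predecessors on chain B = 8
EF(B2) = ES + duration = 8 + 5 = 13
Successor of B2 is M. ES(M) = max(sum(A), sum(B)) = max(16, 13) = 16
Free float = ES(successor) - EF(current) = 16 - 13 = 3

3


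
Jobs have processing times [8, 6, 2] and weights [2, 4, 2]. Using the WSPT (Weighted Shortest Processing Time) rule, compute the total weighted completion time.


Compute p/w ratios and sort ascending (WSPT): [(2, 2), (6, 4), (8, 2)]
Compute weighted completion times:
  Job (p=2,w=2): C=2, w*C=2*2=4
  Job (p=6,w=4): C=8, w*C=4*8=32
  Job (p=8,w=2): C=16, w*C=2*16=32
Total weighted completion time = 68

68


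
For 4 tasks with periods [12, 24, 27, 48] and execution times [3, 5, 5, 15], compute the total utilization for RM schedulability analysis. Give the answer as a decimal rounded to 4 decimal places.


Compute individual utilizations (exact fractions):
  Task 1: C/T = 3/12 = 1/4 (approx. 0.25)
  Task 2: C/T = 5/24 (approx. 0.2083)
  Task 3: C/T = 5/27 (approx. 0.1852)
  Task 4: C/T = 15/48 = 5/16 (approx. 0.3125)
Total utilization U = 1/4 + 5/24 + 5/27 + 5/16 = 413/432
Rounded to 4 decimal places: U = 0.9560
RM (Liu & Layland) bound for 4 tasks = 0.756828; compare with U = 413/432 (approx. 0.956019)
bound < U <= 1, so the RM sufficient condition is not met (inconclusive; an exact test such as response-time analysis is needed).

0.9560


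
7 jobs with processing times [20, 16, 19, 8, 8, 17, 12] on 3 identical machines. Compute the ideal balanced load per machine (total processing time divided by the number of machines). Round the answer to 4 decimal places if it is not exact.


Total processing time = 20 + 16 + 19 + 8 + 8 + 17 + 12 = 100
Number of machines = 3
Ideal balanced load = 100 / 3 = 33.3333

33.3333


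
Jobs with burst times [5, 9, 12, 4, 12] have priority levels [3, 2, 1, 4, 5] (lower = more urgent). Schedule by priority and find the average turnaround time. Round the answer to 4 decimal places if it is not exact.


Sort by priority (ascending = highest first):
Order: [(1, 12), (2, 9), (3, 5), (4, 4), (5, 12)]
Completion times:
  Priority 1, burst=12, C=12
  Priority 2, burst=9, C=21
  Priority 3, burst=5, C=26
  Priority 4, burst=4, C=30
  Priority 5, burst=12, C=42
Average turnaround = 131/5 = 26.2

26.2


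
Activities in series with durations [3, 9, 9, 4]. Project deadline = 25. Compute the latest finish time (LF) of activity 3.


LF(activity 3) = deadline - sum of successor durations
Successors: activities 4 through 4 with durations [4]
Sum of successor durations = 4
LF = 25 - 4 = 21

21


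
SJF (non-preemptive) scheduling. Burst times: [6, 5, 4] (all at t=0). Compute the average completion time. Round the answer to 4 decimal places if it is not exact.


SJF order (ascending): [4, 5, 6]
Completion times:
  Job 1: burst=4, C=4
  Job 2: burst=5, C=9
  Job 3: burst=6, C=15
Average completion = 28/3 = 9.3333

9.3333


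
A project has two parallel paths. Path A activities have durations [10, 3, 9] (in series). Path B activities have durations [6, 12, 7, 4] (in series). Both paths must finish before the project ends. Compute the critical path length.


Path A total = 10 + 3 + 9 = 22
Path B total = 6 + 12 + 7 + 4 = 29
Critical path = longest path = max(22, 29) = 29

29


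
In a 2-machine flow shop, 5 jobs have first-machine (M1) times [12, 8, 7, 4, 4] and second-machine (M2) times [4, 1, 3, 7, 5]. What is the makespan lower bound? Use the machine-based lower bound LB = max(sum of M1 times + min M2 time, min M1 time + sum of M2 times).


LB1 = sum(M1 times) + min(M2 times) = 35 + 1 = 36
LB2 = min(M1 times) + sum(M2 times) = 4 + 20 = 24
Lower bound = max(LB1, LB2) = max(36, 24) = 36

36


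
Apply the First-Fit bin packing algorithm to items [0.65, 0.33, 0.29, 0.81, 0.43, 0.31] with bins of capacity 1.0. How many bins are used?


Place items sequentially using First-Fit:
  Item 0.65 -> new Bin 1
  Item 0.33 -> Bin 1 (now 0.98)
  Item 0.29 -> new Bin 2
  Item 0.81 -> new Bin 3
  Item 0.43 -> Bin 2 (now 0.72)
  Item 0.31 -> new Bin 4
Total bins used = 4

4


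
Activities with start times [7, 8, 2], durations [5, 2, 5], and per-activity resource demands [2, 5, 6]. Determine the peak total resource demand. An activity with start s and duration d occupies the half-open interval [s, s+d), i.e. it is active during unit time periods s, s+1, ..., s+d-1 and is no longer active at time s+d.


Each activity i is active on [start_i, start_i + duration_i).
Compute total resource usage per time slot:
  t=0: active resources = [], total = 0
  t=1: active resources = [], total = 0
  t=2: active resources = [6], total = 6
  t=3: active resources = [6], total = 6
  t=4: active resources = [6], total = 6
  t=5: active resources = [6], total = 6
  t=6: active resources = [6], total = 6
  t=7: active resources = [2], total = 2
  t=8: active resources = [2, 5], total = 7
  t=9: active resources = [2, 5], total = 7
  t=10: active resources = [2], total = 2
  t=11: active resources = [2], total = 2
Peak resource demand = 7

7


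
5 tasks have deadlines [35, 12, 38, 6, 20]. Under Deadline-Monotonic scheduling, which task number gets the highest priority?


Sort tasks by relative deadline (ascending):
  Task 4: deadline = 6
  Task 2: deadline = 12
  Task 5: deadline = 20
  Task 1: deadline = 35
  Task 3: deadline = 38
Priority order (highest first): [4, 2, 5, 1, 3]
Highest priority task = 4

4


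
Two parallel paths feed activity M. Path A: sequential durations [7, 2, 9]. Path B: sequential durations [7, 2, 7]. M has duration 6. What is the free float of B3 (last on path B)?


ES(B3) = sum of predecessors on chain B = 9
EF(B3) = ES + duration = 9 + 7 = 16
Successor of B3 is M. ES(M) = max(sum(A), sum(B)) = max(18, 16) = 18
Free float = ES(successor) - EF(current) = 18 - 16 = 2

2


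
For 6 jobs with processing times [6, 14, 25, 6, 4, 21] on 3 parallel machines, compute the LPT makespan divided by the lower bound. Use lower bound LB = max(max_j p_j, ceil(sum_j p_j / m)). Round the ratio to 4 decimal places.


LPT order: [25, 21, 14, 6, 6, 4]
Machine loads after assignment: [25, 25, 26]
LPT makespan = 26
Lower bound = max(max_job, ceil(total/3)) = max(25, 26) = 26
Ratio = 26 / 26 = 1.0

1.0


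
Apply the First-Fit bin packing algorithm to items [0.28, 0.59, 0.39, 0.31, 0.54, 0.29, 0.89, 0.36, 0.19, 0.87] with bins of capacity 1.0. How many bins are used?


Place items sequentially using First-Fit:
  Item 0.28 -> new Bin 1
  Item 0.59 -> Bin 1 (now 0.87)
  Item 0.39 -> new Bin 2
  Item 0.31 -> Bin 2 (now 0.7)
  Item 0.54 -> new Bin 3
  Item 0.29 -> Bin 2 (now 0.99)
  Item 0.89 -> new Bin 4
  Item 0.36 -> Bin 3 (now 0.9)
  Item 0.19 -> new Bin 5
  Item 0.87 -> new Bin 6
Total bins used = 6

6


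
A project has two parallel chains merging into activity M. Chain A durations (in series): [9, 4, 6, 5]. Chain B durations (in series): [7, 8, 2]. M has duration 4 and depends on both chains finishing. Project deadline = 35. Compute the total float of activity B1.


Forward pass: ES(B1) = sum of predecessors on chain B = 0
EF = ES + duration = 0 + 7 = 7
Backward pass: LF(M) = deadline = 35; LS(M) = 35 - 4 = 31
LF(B1) = LS(M) - sum(successors on chain B) = 31 - 10 = 21
LS = LF - duration = 21 - 7 = 14
Total float = LS - ES = 14 - 0 = 14

14


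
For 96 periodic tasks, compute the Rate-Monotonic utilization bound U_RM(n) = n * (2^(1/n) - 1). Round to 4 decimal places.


Compute 2^(1/96) = 1.0072464122
Subtract 1: 1.0072464122 - 1 = 0.0072464122
Multiply by n: 96 * 0.0072464122 = 0.6956555712
Round to 4 dp: 0.6957

0.6957


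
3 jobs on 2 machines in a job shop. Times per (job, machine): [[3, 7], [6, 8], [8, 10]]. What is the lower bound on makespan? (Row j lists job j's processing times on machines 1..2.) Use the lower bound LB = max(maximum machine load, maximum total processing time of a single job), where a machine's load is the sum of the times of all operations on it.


Machine loads:
  Machine 1: 3 + 6 + 8 = 17
  Machine 2: 7 + 8 + 10 = 25
Max machine load = 25
Job totals:
  Job 1: 10
  Job 2: 14
  Job 3: 18
Max job total = 18
Lower bound = max(25, 18) = 25

25


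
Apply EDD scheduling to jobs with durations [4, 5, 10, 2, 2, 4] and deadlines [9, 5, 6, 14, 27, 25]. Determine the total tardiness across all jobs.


Sort by due date (EDD order): [(5, 5), (10, 6), (4, 9), (2, 14), (4, 25), (2, 27)]
Compute completion times and tardiness:
  Job 1: p=5, d=5, C=5, tardiness=max(0,5-5)=0
  Job 2: p=10, d=6, C=15, tardiness=max(0,15-6)=9
  Job 3: p=4, d=9, C=19, tardiness=max(0,19-9)=10
  Job 4: p=2, d=14, C=21, tardiness=max(0,21-14)=7
  Job 5: p=4, d=25, C=25, tardiness=max(0,25-25)=0
  Job 6: p=2, d=27, C=27, tardiness=max(0,27-27)=0
Total tardiness = 26

26


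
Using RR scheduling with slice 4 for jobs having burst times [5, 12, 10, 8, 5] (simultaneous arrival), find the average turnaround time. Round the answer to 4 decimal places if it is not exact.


Time quantum = 4
Execution trace:
  J1 runs 4 units, time = 4
  J2 runs 4 units, time = 8
  J3 runs 4 units, time = 12
  J4 runs 4 units, time = 16
  J5 runs 4 units, time = 20
  J1 runs 1 units, time = 21
  J2 runs 4 units, time = 25
  J3 runs 4 units, time = 29
  J4 runs 4 units, time = 33
  J5 runs 1 units, time = 34
  J2 runs 4 units, time = 38
  J3 runs 2 units, time = 40
Finish times: [21, 38, 40, 33, 34]
Average turnaround = 166/5 = 33.2

33.2


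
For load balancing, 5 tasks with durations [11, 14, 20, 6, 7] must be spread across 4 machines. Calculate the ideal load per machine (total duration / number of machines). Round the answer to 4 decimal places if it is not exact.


Total processing time = 11 + 14 + 20 + 6 + 7 = 58
Number of machines = 4
Ideal balanced load = 58 / 4 = 14.5

14.5


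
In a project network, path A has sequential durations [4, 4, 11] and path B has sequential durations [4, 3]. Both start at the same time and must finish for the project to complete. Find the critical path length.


Path A total = 4 + 4 + 11 = 19
Path B total = 4 + 3 = 7
Critical path = longest path = max(19, 7) = 19

19


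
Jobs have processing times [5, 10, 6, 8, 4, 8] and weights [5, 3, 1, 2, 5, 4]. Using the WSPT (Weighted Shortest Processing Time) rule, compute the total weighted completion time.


Compute p/w ratios and sort ascending (WSPT): [(4, 5), (5, 5), (8, 4), (10, 3), (8, 2), (6, 1)]
Compute weighted completion times:
  Job (p=4,w=5): C=4, w*C=5*4=20
  Job (p=5,w=5): C=9, w*C=5*9=45
  Job (p=8,w=4): C=17, w*C=4*17=68
  Job (p=10,w=3): C=27, w*C=3*27=81
  Job (p=8,w=2): C=35, w*C=2*35=70
  Job (p=6,w=1): C=41, w*C=1*41=41
Total weighted completion time = 325

325


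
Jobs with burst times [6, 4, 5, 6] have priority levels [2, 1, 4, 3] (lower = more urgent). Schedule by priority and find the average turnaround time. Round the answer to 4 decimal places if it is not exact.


Sort by priority (ascending = highest first):
Order: [(1, 4), (2, 6), (3, 6), (4, 5)]
Completion times:
  Priority 1, burst=4, C=4
  Priority 2, burst=6, C=10
  Priority 3, burst=6, C=16
  Priority 4, burst=5, C=21
Average turnaround = 51/4 = 12.75

12.75


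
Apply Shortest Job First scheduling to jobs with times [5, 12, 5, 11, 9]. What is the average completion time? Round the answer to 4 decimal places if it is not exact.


SJF order (ascending): [5, 5, 9, 11, 12]
Completion times:
  Job 1: burst=5, C=5
  Job 2: burst=5, C=10
  Job 3: burst=9, C=19
  Job 4: burst=11, C=30
  Job 5: burst=12, C=42
Average completion = 106/5 = 21.2

21.2


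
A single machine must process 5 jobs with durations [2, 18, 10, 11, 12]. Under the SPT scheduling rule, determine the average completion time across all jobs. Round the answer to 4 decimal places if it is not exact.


Sort jobs by processing time (SPT order): [2, 10, 11, 12, 18]
Compute completion times sequentially:
  Job 1: processing = 2, completes at 2
  Job 2: processing = 10, completes at 12
  Job 3: processing = 11, completes at 23
  Job 4: processing = 12, completes at 35
  Job 5: processing = 18, completes at 53
Sum of completion times = 125
Average completion time = 125/5 = 25.0

25.0


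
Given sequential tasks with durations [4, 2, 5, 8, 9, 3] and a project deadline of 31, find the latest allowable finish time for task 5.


LF(activity 5) = deadline - sum of successor durations
Successors: activities 6 through 6 with durations [3]
Sum of successor durations = 3
LF = 31 - 3 = 28

28


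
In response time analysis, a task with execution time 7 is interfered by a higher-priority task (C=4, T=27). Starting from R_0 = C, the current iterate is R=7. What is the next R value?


R_next = C + ceil(R_prev / T_hp) * C_hp
ceil(7 / 27) = ceil(0.2593) = 1
Interference = 1 * 4 = 4
R_next = 7 + 4 = 11

11


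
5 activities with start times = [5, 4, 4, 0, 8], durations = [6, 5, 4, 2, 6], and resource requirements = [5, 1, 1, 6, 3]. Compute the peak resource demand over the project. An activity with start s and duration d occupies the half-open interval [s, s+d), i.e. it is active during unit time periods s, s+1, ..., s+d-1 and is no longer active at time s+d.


Each activity i is active on [start_i, start_i + duration_i).
Compute total resource usage per time slot:
  t=0: active resources = [6], total = 6
  t=1: active resources = [6], total = 6
  t=2: active resources = [], total = 0
  t=3: active resources = [], total = 0
  t=4: active resources = [1, 1], total = 2
  t=5: active resources = [5, 1, 1], total = 7
  t=6: active resources = [5, 1, 1], total = 7
  t=7: active resources = [5, 1, 1], total = 7
  t=8: active resources = [5, 1, 3], total = 9
  t=9: active resources = [5, 3], total = 8
  t=10: active resources = [5, 3], total = 8
  t=11: active resources = [3], total = 3
  t=12: active resources = [3], total = 3
  t=13: active resources = [3], total = 3
Peak resource demand = 9

9


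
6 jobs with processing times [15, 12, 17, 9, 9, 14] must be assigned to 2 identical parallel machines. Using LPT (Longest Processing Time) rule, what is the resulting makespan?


Sort jobs in decreasing order (LPT): [17, 15, 14, 12, 9, 9]
Assign each job to the least loaded machine:
  Machine 1: jobs [17, 12, 9], load = 38
  Machine 2: jobs [15, 14, 9], load = 38
Makespan = max load = 38

38


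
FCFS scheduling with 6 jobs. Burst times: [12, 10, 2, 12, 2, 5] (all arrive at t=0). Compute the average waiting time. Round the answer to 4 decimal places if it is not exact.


FCFS order (as given): [12, 10, 2, 12, 2, 5]
Waiting times:
  Job 1: wait = 0
  Job 2: wait = 12
  Job 3: wait = 22
  Job 4: wait = 24
  Job 5: wait = 36
  Job 6: wait = 38
Sum of waiting times = 132
Average waiting time = 132/6 = 22.0

22.0


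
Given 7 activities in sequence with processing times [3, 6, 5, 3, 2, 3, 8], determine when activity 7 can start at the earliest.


Activity 7 starts after activities 1 through 6 complete.
Predecessor durations: [3, 6, 5, 3, 2, 3]
ES = 3 + 6 + 5 + 3 + 2 + 3 = 22

22


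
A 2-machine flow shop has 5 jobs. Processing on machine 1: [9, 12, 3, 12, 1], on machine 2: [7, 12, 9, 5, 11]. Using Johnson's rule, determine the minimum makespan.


Apply Johnson's rule:
  Group 1 (a <= b): [(5, 1, 11), (3, 3, 9), (2, 12, 12)]
  Group 2 (a > b): [(1, 9, 7), (4, 12, 5)]
Optimal job order: [5, 3, 2, 1, 4]
Schedule:
  Job 5: M1 done at 1, M2 done at 12
  Job 3: M1 done at 4, M2 done at 21
  Job 2: M1 done at 16, M2 done at 33
  Job 1: M1 done at 25, M2 done at 40
  Job 4: M1 done at 37, M2 done at 45
Makespan = 45

45


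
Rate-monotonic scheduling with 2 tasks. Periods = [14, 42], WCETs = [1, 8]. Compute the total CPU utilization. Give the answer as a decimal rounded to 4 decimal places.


Compute individual utilizations (exact fractions):
  Task 1: C/T = 1/14 (approx. 0.0714)
  Task 2: C/T = 8/42 = 4/21 (approx. 0.1905)
Total utilization U = 1/14 + 4/21 = 11/42
Rounded to 4 decimal places: U = 0.2619
RM (Liu & Layland) bound for 2 tasks = 0.828427; compare with U = 11/42 (approx. 0.261905)
U <= bound, so schedulable by RM sufficient condition.

0.2619


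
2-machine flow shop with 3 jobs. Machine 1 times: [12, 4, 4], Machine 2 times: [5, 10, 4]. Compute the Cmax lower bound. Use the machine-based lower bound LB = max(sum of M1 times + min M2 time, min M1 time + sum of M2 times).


LB1 = sum(M1 times) + min(M2 times) = 20 + 4 = 24
LB2 = min(M1 times) + sum(M2 times) = 4 + 19 = 23
Lower bound = max(LB1, LB2) = max(24, 23) = 24

24


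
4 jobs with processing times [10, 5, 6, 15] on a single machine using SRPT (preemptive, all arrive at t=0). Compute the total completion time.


Since all jobs arrive at t=0, SRPT equals SPT ordering.
SPT order: [5, 6, 10, 15]
Completion times:
  Job 1: p=5, C=5
  Job 2: p=6, C=11
  Job 3: p=10, C=21
  Job 4: p=15, C=36
Total completion time = 5 + 11 + 21 + 36 = 73

73


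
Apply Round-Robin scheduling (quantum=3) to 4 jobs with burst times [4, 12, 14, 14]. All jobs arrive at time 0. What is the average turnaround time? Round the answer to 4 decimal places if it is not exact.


Time quantum = 3
Execution trace:
  J1 runs 3 units, time = 3
  J2 runs 3 units, time = 6
  J3 runs 3 units, time = 9
  J4 runs 3 units, time = 12
  J1 runs 1 units, time = 13
  J2 runs 3 units, time = 16
  J3 runs 3 units, time = 19
  J4 runs 3 units, time = 22
  J2 runs 3 units, time = 25
  J3 runs 3 units, time = 28
  J4 runs 3 units, time = 31
  J2 runs 3 units, time = 34
  J3 runs 3 units, time = 37
  J4 runs 3 units, time = 40
  J3 runs 2 units, time = 42
  J4 runs 2 units, time = 44
Finish times: [13, 34, 42, 44]
Average turnaround = 133/4 = 33.25

33.25


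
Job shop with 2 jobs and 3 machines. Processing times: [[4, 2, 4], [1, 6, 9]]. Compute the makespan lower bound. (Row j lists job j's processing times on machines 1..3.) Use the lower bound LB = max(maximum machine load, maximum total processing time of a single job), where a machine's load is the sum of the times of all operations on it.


Machine loads:
  Machine 1: 4 + 1 = 5
  Machine 2: 2 + 6 = 8
  Machine 3: 4 + 9 = 13
Max machine load = 13
Job totals:
  Job 1: 10
  Job 2: 16
Max job total = 16
Lower bound = max(13, 16) = 16

16


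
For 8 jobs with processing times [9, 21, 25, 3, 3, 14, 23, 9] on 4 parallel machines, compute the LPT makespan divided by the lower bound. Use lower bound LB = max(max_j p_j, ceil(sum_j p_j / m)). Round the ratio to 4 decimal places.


LPT order: [25, 23, 21, 14, 9, 9, 3, 3]
Machine loads after assignment: [25, 26, 30, 26]
LPT makespan = 30
Lower bound = max(max_job, ceil(total/4)) = max(25, 27) = 27
Ratio = 30 / 27 = 1.1111

1.1111


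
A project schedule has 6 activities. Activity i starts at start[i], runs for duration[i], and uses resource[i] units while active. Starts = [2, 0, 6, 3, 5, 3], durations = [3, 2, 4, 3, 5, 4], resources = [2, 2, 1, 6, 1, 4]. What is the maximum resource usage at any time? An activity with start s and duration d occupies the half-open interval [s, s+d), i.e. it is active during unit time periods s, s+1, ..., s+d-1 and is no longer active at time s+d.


Each activity i is active on [start_i, start_i + duration_i).
Compute total resource usage per time slot:
  t=0: active resources = [2], total = 2
  t=1: active resources = [2], total = 2
  t=2: active resources = [2], total = 2
  t=3: active resources = [2, 6, 4], total = 12
  t=4: active resources = [2, 6, 4], total = 12
  t=5: active resources = [6, 1, 4], total = 11
  t=6: active resources = [1, 1, 4], total = 6
  t=7: active resources = [1, 1], total = 2
  t=8: active resources = [1, 1], total = 2
  t=9: active resources = [1, 1], total = 2
Peak resource demand = 12

12


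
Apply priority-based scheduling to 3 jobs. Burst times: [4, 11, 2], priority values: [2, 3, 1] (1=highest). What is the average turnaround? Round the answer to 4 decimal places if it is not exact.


Sort by priority (ascending = highest first):
Order: [(1, 2), (2, 4), (3, 11)]
Completion times:
  Priority 1, burst=2, C=2
  Priority 2, burst=4, C=6
  Priority 3, burst=11, C=17
Average turnaround = 25/3 = 8.3333

8.3333


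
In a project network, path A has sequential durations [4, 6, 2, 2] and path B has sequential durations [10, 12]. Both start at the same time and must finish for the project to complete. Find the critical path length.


Path A total = 4 + 6 + 2 + 2 = 14
Path B total = 10 + 12 = 22
Critical path = longest path = max(14, 22) = 22

22


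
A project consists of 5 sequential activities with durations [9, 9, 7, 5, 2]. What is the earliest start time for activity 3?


Activity 3 starts after activities 1 through 2 complete.
Predecessor durations: [9, 9]
ES = 9 + 9 = 18

18


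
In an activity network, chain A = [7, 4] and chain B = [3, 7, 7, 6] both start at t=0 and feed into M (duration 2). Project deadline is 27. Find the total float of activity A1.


Forward pass: ES(A1) = sum of predecessors on chain A = 0
EF = ES + duration = 0 + 7 = 7
Backward pass: LF(M) = deadline = 27; LS(M) = 27 - 2 = 25
LF(A1) = LS(M) - sum(successors on chain A) = 25 - 4 = 21
LS = LF - duration = 21 - 7 = 14
Total float = LS - ES = 14 - 0 = 14

14


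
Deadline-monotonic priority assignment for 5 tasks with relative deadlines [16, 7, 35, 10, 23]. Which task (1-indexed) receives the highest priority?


Sort tasks by relative deadline (ascending):
  Task 2: deadline = 7
  Task 4: deadline = 10
  Task 1: deadline = 16
  Task 5: deadline = 23
  Task 3: deadline = 35
Priority order (highest first): [2, 4, 1, 5, 3]
Highest priority task = 2

2


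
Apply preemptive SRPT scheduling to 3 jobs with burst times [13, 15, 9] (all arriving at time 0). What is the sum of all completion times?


Since all jobs arrive at t=0, SRPT equals SPT ordering.
SPT order: [9, 13, 15]
Completion times:
  Job 1: p=9, C=9
  Job 2: p=13, C=22
  Job 3: p=15, C=37
Total completion time = 9 + 22 + 37 = 68

68


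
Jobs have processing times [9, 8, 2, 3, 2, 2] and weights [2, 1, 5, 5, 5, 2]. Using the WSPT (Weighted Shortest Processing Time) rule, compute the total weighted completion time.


Compute p/w ratios and sort ascending (WSPT): [(2, 5), (2, 5), (3, 5), (2, 2), (9, 2), (8, 1)]
Compute weighted completion times:
  Job (p=2,w=5): C=2, w*C=5*2=10
  Job (p=2,w=5): C=4, w*C=5*4=20
  Job (p=3,w=5): C=7, w*C=5*7=35
  Job (p=2,w=2): C=9, w*C=2*9=18
  Job (p=9,w=2): C=18, w*C=2*18=36
  Job (p=8,w=1): C=26, w*C=1*26=26
Total weighted completion time = 145

145


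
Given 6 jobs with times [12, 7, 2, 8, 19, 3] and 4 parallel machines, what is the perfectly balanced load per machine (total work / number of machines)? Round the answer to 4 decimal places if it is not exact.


Total processing time = 12 + 7 + 2 + 8 + 19 + 3 = 51
Number of machines = 4
Ideal balanced load = 51 / 4 = 12.75

12.75


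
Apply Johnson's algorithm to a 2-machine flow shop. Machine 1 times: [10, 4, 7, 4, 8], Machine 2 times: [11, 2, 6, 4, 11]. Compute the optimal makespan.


Apply Johnson's rule:
  Group 1 (a <= b): [(4, 4, 4), (5, 8, 11), (1, 10, 11)]
  Group 2 (a > b): [(3, 7, 6), (2, 4, 2)]
Optimal job order: [4, 5, 1, 3, 2]
Schedule:
  Job 4: M1 done at 4, M2 done at 8
  Job 5: M1 done at 12, M2 done at 23
  Job 1: M1 done at 22, M2 done at 34
  Job 3: M1 done at 29, M2 done at 40
  Job 2: M1 done at 33, M2 done at 42
Makespan = 42

42


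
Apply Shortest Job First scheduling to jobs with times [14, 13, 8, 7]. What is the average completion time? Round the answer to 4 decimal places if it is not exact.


SJF order (ascending): [7, 8, 13, 14]
Completion times:
  Job 1: burst=7, C=7
  Job 2: burst=8, C=15
  Job 3: burst=13, C=28
  Job 4: burst=14, C=42
Average completion = 92/4 = 23.0

23.0


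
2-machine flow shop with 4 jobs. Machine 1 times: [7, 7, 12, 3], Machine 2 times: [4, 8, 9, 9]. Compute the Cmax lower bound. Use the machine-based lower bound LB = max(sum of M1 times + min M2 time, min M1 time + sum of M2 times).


LB1 = sum(M1 times) + min(M2 times) = 29 + 4 = 33
LB2 = min(M1 times) + sum(M2 times) = 3 + 30 = 33
Lower bound = max(LB1, LB2) = max(33, 33) = 33

33


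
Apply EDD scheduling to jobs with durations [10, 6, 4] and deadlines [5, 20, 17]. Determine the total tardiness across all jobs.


Sort by due date (EDD order): [(10, 5), (4, 17), (6, 20)]
Compute completion times and tardiness:
  Job 1: p=10, d=5, C=10, tardiness=max(0,10-5)=5
  Job 2: p=4, d=17, C=14, tardiness=max(0,14-17)=0
  Job 3: p=6, d=20, C=20, tardiness=max(0,20-20)=0
Total tardiness = 5

5


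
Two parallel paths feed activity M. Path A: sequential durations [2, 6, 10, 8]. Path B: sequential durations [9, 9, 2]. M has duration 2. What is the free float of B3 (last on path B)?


ES(B3) = sum of predecessors on chain B = 18
EF(B3) = ES + duration = 18 + 2 = 20
Successor of B3 is M. ES(M) = max(sum(A), sum(B)) = max(26, 20) = 26
Free float = ES(successor) - EF(current) = 26 - 20 = 6

6


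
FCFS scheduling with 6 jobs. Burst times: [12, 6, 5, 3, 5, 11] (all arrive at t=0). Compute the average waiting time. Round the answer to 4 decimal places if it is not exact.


FCFS order (as given): [12, 6, 5, 3, 5, 11]
Waiting times:
  Job 1: wait = 0
  Job 2: wait = 12
  Job 3: wait = 18
  Job 4: wait = 23
  Job 5: wait = 26
  Job 6: wait = 31
Sum of waiting times = 110
Average waiting time = 110/6 = 18.3333

18.3333


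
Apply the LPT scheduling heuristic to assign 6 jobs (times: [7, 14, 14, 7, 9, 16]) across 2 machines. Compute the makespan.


Sort jobs in decreasing order (LPT): [16, 14, 14, 9, 7, 7]
Assign each job to the least loaded machine:
  Machine 1: jobs [16, 9, 7], load = 32
  Machine 2: jobs [14, 14, 7], load = 35
Makespan = max load = 35

35


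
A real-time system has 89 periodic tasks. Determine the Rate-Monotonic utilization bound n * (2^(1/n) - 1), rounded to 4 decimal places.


Compute 2^(1/89) = 1.0078185773
Subtract 1: 1.0078185773 - 1 = 0.0078185773
Multiply by n: 89 * 0.0078185773 = 0.6958533797
Round to 4 dp: 0.6959

0.6959


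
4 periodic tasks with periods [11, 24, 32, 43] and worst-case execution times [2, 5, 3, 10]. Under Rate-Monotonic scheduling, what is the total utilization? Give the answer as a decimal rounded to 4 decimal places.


Compute individual utilizations (exact fractions):
  Task 1: C/T = 2/11 (approx. 0.1818)
  Task 2: C/T = 5/24 (approx. 0.2083)
  Task 3: C/T = 3/32 (approx. 0.0938)
  Task 4: C/T = 10/43 (approx. 0.2326)
Total utilization U = 2/11 + 5/24 + 3/32 + 10/43 = 32533/45408
Rounded to 4 decimal places: U = 0.7165
RM (Liu & Layland) bound for 4 tasks = 0.756828; compare with U = 32533/45408 (approx. 0.716460)
U <= bound, so schedulable by RM sufficient condition.

0.7165


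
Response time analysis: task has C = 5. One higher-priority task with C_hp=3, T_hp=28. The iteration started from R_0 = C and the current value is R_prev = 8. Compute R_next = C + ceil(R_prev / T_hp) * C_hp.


R_next = C + ceil(R_prev / T_hp) * C_hp
ceil(8 / 28) = ceil(0.2857) = 1
Interference = 1 * 3 = 3
R_next = 5 + 3 = 8
R_next = R_prev, so the iteration has converged (response time = 8).

8


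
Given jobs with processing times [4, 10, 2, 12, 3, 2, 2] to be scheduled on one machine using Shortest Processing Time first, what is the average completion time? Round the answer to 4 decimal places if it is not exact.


Sort jobs by processing time (SPT order): [2, 2, 2, 3, 4, 10, 12]
Compute completion times sequentially:
  Job 1: processing = 2, completes at 2
  Job 2: processing = 2, completes at 4
  Job 3: processing = 2, completes at 6
  Job 4: processing = 3, completes at 9
  Job 5: processing = 4, completes at 13
  Job 6: processing = 10, completes at 23
  Job 7: processing = 12, completes at 35
Sum of completion times = 92
Average completion time = 92/7 = 13.1429

13.1429


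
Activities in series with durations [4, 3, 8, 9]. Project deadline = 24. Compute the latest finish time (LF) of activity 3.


LF(activity 3) = deadline - sum of successor durations
Successors: activities 4 through 4 with durations [9]
Sum of successor durations = 9
LF = 24 - 9 = 15

15


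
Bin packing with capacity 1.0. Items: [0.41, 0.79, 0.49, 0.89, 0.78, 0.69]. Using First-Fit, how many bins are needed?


Place items sequentially using First-Fit:
  Item 0.41 -> new Bin 1
  Item 0.79 -> new Bin 2
  Item 0.49 -> Bin 1 (now 0.9)
  Item 0.89 -> new Bin 3
  Item 0.78 -> new Bin 4
  Item 0.69 -> new Bin 5
Total bins used = 5

5


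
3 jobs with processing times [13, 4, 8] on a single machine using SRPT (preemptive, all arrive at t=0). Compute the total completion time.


Since all jobs arrive at t=0, SRPT equals SPT ordering.
SPT order: [4, 8, 13]
Completion times:
  Job 1: p=4, C=4
  Job 2: p=8, C=12
  Job 3: p=13, C=25
Total completion time = 4 + 12 + 25 = 41

41


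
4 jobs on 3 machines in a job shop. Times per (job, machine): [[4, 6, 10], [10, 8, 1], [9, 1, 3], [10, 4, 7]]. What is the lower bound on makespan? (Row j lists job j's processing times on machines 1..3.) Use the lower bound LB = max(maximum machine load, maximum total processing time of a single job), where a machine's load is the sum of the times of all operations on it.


Machine loads:
  Machine 1: 4 + 10 + 9 + 10 = 33
  Machine 2: 6 + 8 + 1 + 4 = 19
  Machine 3: 10 + 1 + 3 + 7 = 21
Max machine load = 33
Job totals:
  Job 1: 20
  Job 2: 19
  Job 3: 13
  Job 4: 21
Max job total = 21
Lower bound = max(33, 21) = 33

33


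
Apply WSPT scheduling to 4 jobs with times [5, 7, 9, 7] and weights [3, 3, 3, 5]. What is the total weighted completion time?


Compute p/w ratios and sort ascending (WSPT): [(7, 5), (5, 3), (7, 3), (9, 3)]
Compute weighted completion times:
  Job (p=7,w=5): C=7, w*C=5*7=35
  Job (p=5,w=3): C=12, w*C=3*12=36
  Job (p=7,w=3): C=19, w*C=3*19=57
  Job (p=9,w=3): C=28, w*C=3*28=84
Total weighted completion time = 212

212


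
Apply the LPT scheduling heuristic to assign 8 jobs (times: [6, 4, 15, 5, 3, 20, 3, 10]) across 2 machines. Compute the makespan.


Sort jobs in decreasing order (LPT): [20, 15, 10, 6, 5, 4, 3, 3]
Assign each job to the least loaded machine:
  Machine 1: jobs [20, 6, 4, 3], load = 33
  Machine 2: jobs [15, 10, 5, 3], load = 33
Makespan = max load = 33

33


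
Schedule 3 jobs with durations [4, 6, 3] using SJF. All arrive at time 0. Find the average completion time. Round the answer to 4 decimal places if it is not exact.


SJF order (ascending): [3, 4, 6]
Completion times:
  Job 1: burst=3, C=3
  Job 2: burst=4, C=7
  Job 3: burst=6, C=13
Average completion = 23/3 = 7.6667

7.6667


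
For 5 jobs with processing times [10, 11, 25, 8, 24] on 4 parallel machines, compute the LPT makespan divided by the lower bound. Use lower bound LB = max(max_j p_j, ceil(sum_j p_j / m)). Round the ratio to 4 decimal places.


LPT order: [25, 24, 11, 10, 8]
Machine loads after assignment: [25, 24, 11, 18]
LPT makespan = 25
Lower bound = max(max_job, ceil(total/4)) = max(25, 20) = 25
Ratio = 25 / 25 = 1.0

1.0


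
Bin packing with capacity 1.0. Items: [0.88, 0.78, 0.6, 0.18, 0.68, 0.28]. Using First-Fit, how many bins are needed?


Place items sequentially using First-Fit:
  Item 0.88 -> new Bin 1
  Item 0.78 -> new Bin 2
  Item 0.6 -> new Bin 3
  Item 0.18 -> Bin 2 (now 0.96)
  Item 0.68 -> new Bin 4
  Item 0.28 -> Bin 3 (now 0.88)
Total bins used = 4

4


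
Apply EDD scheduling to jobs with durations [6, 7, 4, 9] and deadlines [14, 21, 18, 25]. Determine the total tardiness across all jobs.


Sort by due date (EDD order): [(6, 14), (4, 18), (7, 21), (9, 25)]
Compute completion times and tardiness:
  Job 1: p=6, d=14, C=6, tardiness=max(0,6-14)=0
  Job 2: p=4, d=18, C=10, tardiness=max(0,10-18)=0
  Job 3: p=7, d=21, C=17, tardiness=max(0,17-21)=0
  Job 4: p=9, d=25, C=26, tardiness=max(0,26-25)=1
Total tardiness = 1

1


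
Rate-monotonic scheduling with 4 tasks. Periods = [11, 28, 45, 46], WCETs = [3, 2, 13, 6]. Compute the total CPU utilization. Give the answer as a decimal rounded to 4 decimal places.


Compute individual utilizations (exact fractions):
  Task 1: C/T = 3/11 (approx. 0.2727)
  Task 2: C/T = 2/28 = 1/14 (approx. 0.0714)
  Task 3: C/T = 13/45 (approx. 0.2889)
  Task 4: C/T = 6/46 = 3/23 (approx. 0.1304)
Total utilization U = 3/11 + 1/14 + 13/45 + 3/23 = 121691/159390
Rounded to 4 decimal places: U = 0.7635
RM (Liu & Layland) bound for 4 tasks = 0.756828; compare with U = 121691/159390 (approx. 0.763480)
bound < U <= 1, so the RM sufficient condition is not met (inconclusive; an exact test such as response-time analysis is needed).

0.7635


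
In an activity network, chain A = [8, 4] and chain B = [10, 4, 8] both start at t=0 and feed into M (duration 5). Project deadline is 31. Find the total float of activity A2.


Forward pass: ES(A2) = sum of predecessors on chain A = 8
EF = ES + duration = 8 + 4 = 12
Backward pass: LF(M) = deadline = 31; LS(M) = 31 - 5 = 26
LF(A2) = LS(M) - sum(successors on chain A) = 26 - 0 = 26
LS = LF - duration = 26 - 4 = 22
Total float = LS - ES = 22 - 8 = 14

14


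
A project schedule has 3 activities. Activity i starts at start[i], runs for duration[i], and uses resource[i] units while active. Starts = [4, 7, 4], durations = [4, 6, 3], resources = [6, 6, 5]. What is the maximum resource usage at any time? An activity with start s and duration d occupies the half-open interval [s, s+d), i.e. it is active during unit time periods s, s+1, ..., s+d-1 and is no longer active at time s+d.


Each activity i is active on [start_i, start_i + duration_i).
Compute total resource usage per time slot:
  t=0: active resources = [], total = 0
  t=1: active resources = [], total = 0
  t=2: active resources = [], total = 0
  t=3: active resources = [], total = 0
  t=4: active resources = [6, 5], total = 11
  t=5: active resources = [6, 5], total = 11
  t=6: active resources = [6, 5], total = 11
  t=7: active resources = [6, 6], total = 12
  t=8: active resources = [6], total = 6
  t=9: active resources = [6], total = 6
  t=10: active resources = [6], total = 6
  t=11: active resources = [6], total = 6
  t=12: active resources = [6], total = 6
Peak resource demand = 12

12


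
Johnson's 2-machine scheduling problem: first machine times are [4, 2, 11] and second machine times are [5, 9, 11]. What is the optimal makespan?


Apply Johnson's rule:
  Group 1 (a <= b): [(2, 2, 9), (1, 4, 5), (3, 11, 11)]
  Group 2 (a > b): []
Optimal job order: [2, 1, 3]
Schedule:
  Job 2: M1 done at 2, M2 done at 11
  Job 1: M1 done at 6, M2 done at 16
  Job 3: M1 done at 17, M2 done at 28
Makespan = 28

28


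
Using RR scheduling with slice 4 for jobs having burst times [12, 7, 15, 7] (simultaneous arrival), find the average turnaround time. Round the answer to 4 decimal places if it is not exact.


Time quantum = 4
Execution trace:
  J1 runs 4 units, time = 4
  J2 runs 4 units, time = 8
  J3 runs 4 units, time = 12
  J4 runs 4 units, time = 16
  J1 runs 4 units, time = 20
  J2 runs 3 units, time = 23
  J3 runs 4 units, time = 27
  J4 runs 3 units, time = 30
  J1 runs 4 units, time = 34
  J3 runs 4 units, time = 38
  J3 runs 3 units, time = 41
Finish times: [34, 23, 41, 30]
Average turnaround = 128/4 = 32.0

32.0


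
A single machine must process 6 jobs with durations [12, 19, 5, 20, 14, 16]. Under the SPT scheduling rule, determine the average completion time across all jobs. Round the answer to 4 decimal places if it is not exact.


Sort jobs by processing time (SPT order): [5, 12, 14, 16, 19, 20]
Compute completion times sequentially:
  Job 1: processing = 5, completes at 5
  Job 2: processing = 12, completes at 17
  Job 3: processing = 14, completes at 31
  Job 4: processing = 16, completes at 47
  Job 5: processing = 19, completes at 66
  Job 6: processing = 20, completes at 86
Sum of completion times = 252
Average completion time = 252/6 = 42.0

42.0


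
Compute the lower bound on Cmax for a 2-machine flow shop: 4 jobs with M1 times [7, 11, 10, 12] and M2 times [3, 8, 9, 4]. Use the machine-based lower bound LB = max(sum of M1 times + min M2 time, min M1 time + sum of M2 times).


LB1 = sum(M1 times) + min(M2 times) = 40 + 3 = 43
LB2 = min(M1 times) + sum(M2 times) = 7 + 24 = 31
Lower bound = max(LB1, LB2) = max(43, 31) = 43

43
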